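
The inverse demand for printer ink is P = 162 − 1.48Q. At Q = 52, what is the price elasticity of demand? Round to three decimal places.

At Q = 52, P = 162 − 1.48(52) = 85.04.
dP/dQ = −1.48, so dQ/dP = 1/(−1.48) = -0.676.
ε = (dQ/dP)(P/Q) = (-0.676)(85.04/52).

-1.105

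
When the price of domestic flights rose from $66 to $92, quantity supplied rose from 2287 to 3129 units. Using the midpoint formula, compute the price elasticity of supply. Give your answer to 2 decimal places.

0.94

ΔQ = 3129 − 2287 = 842; ΔP = 92 − 66 = 26.
Midpoints: P̄ = 79.00, Q̄ = 2708.0.
ε_s = (ΔQ/ΔP)(P̄/Q̄) = (842/26)(79.00/2708.0).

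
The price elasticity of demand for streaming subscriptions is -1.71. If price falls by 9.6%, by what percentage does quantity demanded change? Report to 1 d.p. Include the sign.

%ΔQ ≈ ε × %ΔP = (-1.71)(-9.6%) = 16.42%.

16.4%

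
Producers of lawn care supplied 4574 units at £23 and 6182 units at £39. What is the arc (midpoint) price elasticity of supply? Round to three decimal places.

0.579

ΔQ = 6182 − 4574 = 1608; ΔP = 39 − 23 = 16.
Midpoints: P̄ = 31.00, Q̄ = 5378.0.
ε_s = (ΔQ/ΔP)(P̄/Q̄) = (1608/16)(31.00/5378.0).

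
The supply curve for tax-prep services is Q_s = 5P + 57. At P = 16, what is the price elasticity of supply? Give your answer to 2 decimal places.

0.58

At P = 16, Q_s = 137.
dQ_s/dP = 5.
ε_s = (dQ_s/dP)(P/Q_s) = (5)(16/137).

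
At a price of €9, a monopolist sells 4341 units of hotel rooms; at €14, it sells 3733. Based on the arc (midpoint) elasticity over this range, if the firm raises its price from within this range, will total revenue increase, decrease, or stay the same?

Arc ε = (-608/5)(11.50/4037.0) ≈ -0.346.
|ε| = 0.35 < 1, so demand is inelastic. A price rise therefore raises total revenue.

increase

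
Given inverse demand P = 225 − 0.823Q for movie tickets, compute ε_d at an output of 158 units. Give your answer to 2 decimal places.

-0.73

At Q = 158, P = 225 − 0.823(158) = 94.97.
dP/dQ = −0.823, so dQ/dP = 1/(−0.823) = -1.215.
ε = (dQ/dP)(P/Q) = (-1.215)(94.97/158).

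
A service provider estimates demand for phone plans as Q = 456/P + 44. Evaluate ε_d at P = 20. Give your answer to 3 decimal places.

At P = 20, Q = 66.800.
dQ/dP = −456/P² = -1.140.
ε = (dQ/dP)(P/Q) = (-1.140)(20/66.800).
|ε| < 1, so demand is inelastic at this price.

-0.341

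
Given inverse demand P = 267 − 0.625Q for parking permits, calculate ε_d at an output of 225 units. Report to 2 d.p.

At Q = 225, P = 267 − 0.625(225) = 126.38.
dP/dQ = −0.625, so dQ/dP = 1/(−0.625) = -1.600.
ε = (dQ/dP)(P/Q) = (-1.600)(126.38/225).

-0.90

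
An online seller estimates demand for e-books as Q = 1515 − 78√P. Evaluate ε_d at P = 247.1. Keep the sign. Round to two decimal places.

-2.12

At P = 247.1, Q = 288.886.
dQ/dP = −78/(2√P) = -2.481.
ε = (dQ/dP)(P/Q) = (-2.481)(247.1/288.886).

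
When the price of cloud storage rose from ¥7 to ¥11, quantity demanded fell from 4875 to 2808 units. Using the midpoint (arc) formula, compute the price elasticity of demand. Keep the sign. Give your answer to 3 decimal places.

ΔQ = 2808 − 4875 = -2067; ΔP = 11 − 7 = 4.
Midpoints: P̄ = 9.00, Q̄ = 3841.5.
ε = (ΔQ/ΔP)(P̄/Q̄) = (-2067/4)(9.00/3841.5).

-1.211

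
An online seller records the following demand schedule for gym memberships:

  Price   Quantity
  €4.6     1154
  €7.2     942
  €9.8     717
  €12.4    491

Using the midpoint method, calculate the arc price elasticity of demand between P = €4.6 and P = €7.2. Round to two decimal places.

-0.46

At P = 4.6, Q = 1154; at P = 7.2, Q = 942.
ΔQ = -212, ΔP = 2.6. Midpoints: P̄ = 5.90, Q̄ = 1048.0.
ε = (ΔQ/ΔP)(P̄/Q̄) = (-212/2.6)(5.90/1048.0).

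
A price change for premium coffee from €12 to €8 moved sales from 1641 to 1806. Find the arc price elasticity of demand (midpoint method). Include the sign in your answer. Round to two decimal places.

-0.24

ΔQ = 1806 − 1641 = 165; ΔP = 8 − 12 = -4.
Midpoints: P̄ = 10.00, Q̄ = 1723.5.
ε = (ΔQ/ΔP)(P̄/Q̄) = (165/-4)(10.00/1723.5).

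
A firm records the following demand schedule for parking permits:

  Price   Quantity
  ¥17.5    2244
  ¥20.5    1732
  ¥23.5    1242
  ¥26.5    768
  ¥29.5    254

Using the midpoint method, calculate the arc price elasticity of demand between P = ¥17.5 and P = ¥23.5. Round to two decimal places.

-1.96

At P = 17.5, Q = 2244; at P = 23.5, Q = 1242.
ΔQ = -1002, ΔP = 6.0. Midpoints: P̄ = 20.50, Q̄ = 1743.0.
ε = (ΔQ/ΔP)(P̄/Q̄) = (-1002/6.0)(20.50/1743.0).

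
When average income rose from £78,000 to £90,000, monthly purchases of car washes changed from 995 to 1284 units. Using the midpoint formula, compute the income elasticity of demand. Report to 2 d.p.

1.78

ΔQ = 289, ΔI = 12000. Midpoints: Ī = 84,000, Q̄ = 1139.5.
ε_I = (ΔQ/ΔI)(Ī/Q̄) = (289/12000)(84000/1139.5).
ε_I > 0, so the good is normal.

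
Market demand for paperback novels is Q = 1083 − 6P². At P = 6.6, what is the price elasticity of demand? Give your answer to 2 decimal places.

-0.64

At P = 6.6, Q = 821.640.
dQ/dP = −12P = -79.200.
ε = (dQ/dP)(P/Q) = (-79.200)(6.6/821.640).
|ε| < 1, so demand is inelastic at this price.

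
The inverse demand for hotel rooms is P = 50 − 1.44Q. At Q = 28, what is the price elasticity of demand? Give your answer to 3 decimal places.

-0.240

At Q = 28, P = 50 − 1.44(28) = 9.68.
dP/dQ = −1.44, so dQ/dP = 1/(−1.44) = -0.694.
ε = (dQ/dP)(P/Q) = (-0.694)(9.68/28).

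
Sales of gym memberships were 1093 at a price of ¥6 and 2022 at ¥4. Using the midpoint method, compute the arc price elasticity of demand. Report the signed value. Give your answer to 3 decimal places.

ΔQ = 2022 − 1093 = 929; ΔP = 4 − 6 = -2.
Midpoints: P̄ = 5.00, Q̄ = 1557.5.
ε = (ΔQ/ΔP)(P̄/Q̄) = (929/-2)(5.00/1557.5).

-1.491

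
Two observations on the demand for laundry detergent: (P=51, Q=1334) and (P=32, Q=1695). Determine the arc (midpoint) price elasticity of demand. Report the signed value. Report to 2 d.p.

ΔQ = 1695 − 1334 = 361; ΔP = 32 − 51 = -19.
Midpoints: P̄ = 41.50, Q̄ = 1514.5.
ε = (ΔQ/ΔP)(P̄/Q̄) = (361/-19)(41.50/1514.5).

-0.52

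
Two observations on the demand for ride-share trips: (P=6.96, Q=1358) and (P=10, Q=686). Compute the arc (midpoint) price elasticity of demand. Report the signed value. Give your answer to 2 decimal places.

-1.83

ΔQ = 686 − 1358 = -672; ΔP = 10 − 6.96 = 3.04.
Midpoints: P̄ = 8.48, Q̄ = 1022.0.
ε = (ΔQ/ΔP)(P̄/Q̄) = (-672/3.04)(8.48/1022.0).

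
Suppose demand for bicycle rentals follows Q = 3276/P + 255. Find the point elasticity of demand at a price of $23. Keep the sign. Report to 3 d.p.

At P = 23, Q = 397.435.
dQ/dP = −3276/P² = -6.193.
ε = (dQ/dP)(P/Q) = (-6.193)(23/397.435).
|ε| < 1, so demand is inelastic at this price.

-0.358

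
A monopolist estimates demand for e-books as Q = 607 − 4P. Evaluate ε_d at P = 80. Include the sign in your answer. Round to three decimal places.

-1.115

At P = 80, Q = 287.
dQ/dP = −4.
ε = (dQ/dP)(P/Q) = (-4)(80/287).
|ε| > 1, so demand is elastic at this price.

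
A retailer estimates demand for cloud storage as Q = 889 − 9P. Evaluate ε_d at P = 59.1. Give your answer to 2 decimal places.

At P = 59.1, Q = 357.100.
dQ/dP = −9.
ε = (dQ/dP)(P/Q) = (-9)(59.1/357.100).

-1.49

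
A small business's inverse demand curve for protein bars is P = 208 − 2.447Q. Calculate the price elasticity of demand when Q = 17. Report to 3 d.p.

At Q = 17, P = 208 − 2.447(17) = 166.40.
dP/dQ = −2.447, so dQ/dP = 1/(−2.447) = -0.409.
ε = (dQ/dP)(P/Q) = (-0.409)(166.40/17).

-4.000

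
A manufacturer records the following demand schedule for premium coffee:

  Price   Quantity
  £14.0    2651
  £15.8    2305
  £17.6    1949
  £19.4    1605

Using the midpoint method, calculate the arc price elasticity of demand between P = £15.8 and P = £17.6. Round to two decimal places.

At P = 15.8, Q = 2305; at P = 17.6, Q = 1949.
ΔQ = -356, ΔP = 1.8. Midpoints: P̄ = 16.70, Q̄ = 2127.0.
ε = (ΔQ/ΔP)(P̄/Q̄) = (-356/1.8)(16.70/2127.0).

-1.55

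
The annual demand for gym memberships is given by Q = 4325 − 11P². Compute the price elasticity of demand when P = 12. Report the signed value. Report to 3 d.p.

-1.156

At P = 12, Q = 2741.
dQ/dP = −22P = -264.
ε = (dQ/dP)(P/Q) = (-264)(12/2741).
|ε| > 1, so demand is elastic at this price.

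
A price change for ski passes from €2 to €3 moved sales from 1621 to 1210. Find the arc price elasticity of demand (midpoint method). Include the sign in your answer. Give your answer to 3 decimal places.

ΔQ = 1210 − 1621 = -411; ΔP = 3 − 2 = 1.
Midpoints: P̄ = 2.50, Q̄ = 1415.5.
ε = (ΔQ/ΔP)(P̄/Q̄) = (-411/1)(2.50/1415.5).

-0.726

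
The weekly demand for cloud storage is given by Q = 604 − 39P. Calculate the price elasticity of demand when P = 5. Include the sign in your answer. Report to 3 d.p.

-0.477

At P = 5, Q = 409.
dQ/dP = −39.
ε = (dQ/dP)(P/Q) = (-39)(5/409).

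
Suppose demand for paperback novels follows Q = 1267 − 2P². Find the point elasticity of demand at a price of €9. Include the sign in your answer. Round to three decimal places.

-0.293

At P = 9, Q = 1105.
dQ/dP = −4P = -36.
ε = (dQ/dP)(P/Q) = (-36)(9/1105).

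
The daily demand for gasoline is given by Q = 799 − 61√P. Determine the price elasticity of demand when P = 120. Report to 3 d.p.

-2.555

At P = 120, Q = 130.778.
dQ/dP = −61/(2√P) = -2.784.
ε = (dQ/dP)(P/Q) = (-2.784)(120/130.778).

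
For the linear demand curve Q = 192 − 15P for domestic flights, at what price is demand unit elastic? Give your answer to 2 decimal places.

6.40

For linear demand Q = a − bP, ε = −bP/(a − bP). |ε| = 1 when bP = a − bP, i.e. P = a/(2b).
P = 192/(2·15) = 192/30 = 6.4000.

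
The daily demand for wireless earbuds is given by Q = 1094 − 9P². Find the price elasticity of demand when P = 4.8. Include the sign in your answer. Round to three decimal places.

-0.468

At P = 4.8, Q = 886.640.
dQ/dP = −18P = -86.400.
ε = (dQ/dP)(P/Q) = (-86.400)(4.8/886.640).
|ε| < 1, so demand is inelastic at this price.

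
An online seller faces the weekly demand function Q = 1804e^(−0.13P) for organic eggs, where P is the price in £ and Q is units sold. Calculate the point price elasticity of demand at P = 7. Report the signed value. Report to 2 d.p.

-0.91

At P = 7, Q = 726.154.
dQ/dP = −0.13·1804e^(−0.13P) = −0.13Q = -94.400.
ε = (dQ/dP)(P/Q) = (-94.400)(7/726.154).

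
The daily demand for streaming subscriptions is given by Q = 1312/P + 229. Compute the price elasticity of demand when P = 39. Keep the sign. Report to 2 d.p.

At P = 39, Q = 262.641.
dQ/dP = −1312/P² = -0.863.
ε = (dQ/dP)(P/Q) = (-0.863)(39/262.641).
|ε| < 1, so demand is inelastic at this price.

-0.13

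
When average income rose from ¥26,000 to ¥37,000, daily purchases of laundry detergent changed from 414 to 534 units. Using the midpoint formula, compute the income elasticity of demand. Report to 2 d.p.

ΔQ = 120, ΔI = 11000. Midpoints: Ī = 31,500, Q̄ = 474.0.
ε_I = (ΔQ/ΔI)(Ī/Q̄) = (120/11000)(31500/474.0).
ε_I > 0, so the good is normal.

0.72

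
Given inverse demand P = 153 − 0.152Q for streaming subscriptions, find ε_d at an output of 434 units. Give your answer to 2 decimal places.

-1.32

At Q = 434, P = 153 − 0.152(434) = 87.03.
dP/dQ = −0.152, so dQ/dP = 1/(−0.152) = -6.579.
ε = (dQ/dP)(P/Q) = (-6.579)(87.03/434).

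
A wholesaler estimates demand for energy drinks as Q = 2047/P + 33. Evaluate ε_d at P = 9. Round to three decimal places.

-0.873

At P = 9, Q = 260.444.
dQ/dP = −2047/P² = -25.272.
ε = (dQ/dP)(P/Q) = (-25.272)(9/260.444).
|ε| < 1, so demand is inelastic at this price.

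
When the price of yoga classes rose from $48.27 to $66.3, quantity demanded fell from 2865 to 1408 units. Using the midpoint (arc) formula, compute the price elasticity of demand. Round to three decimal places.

ΔQ = 1408 − 2865 = -1457; ΔP = 66.3 − 48.27 = 18.03.
Midpoints: P̄ = 57.28, Q̄ = 2136.5.
ε = (ΔQ/ΔP)(P̄/Q̄) = (-1457/18.03)(57.28/2136.5).

-2.167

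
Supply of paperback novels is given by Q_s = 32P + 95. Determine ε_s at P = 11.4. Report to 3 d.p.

0.793

At P = 11.4, Q_s = 459.80.
dQ_s/dP = 32.
ε_s = (dQ_s/dP)(P/Q_s) = (32)(11.4/459.80).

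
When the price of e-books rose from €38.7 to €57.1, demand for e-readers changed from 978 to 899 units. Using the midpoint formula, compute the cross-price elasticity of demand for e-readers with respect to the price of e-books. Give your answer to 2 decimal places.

-0.22

ΔQ_x = 899 − 978 = -79; ΔP_y = 57.1 − 38.7 = 18.4.
Midpoints: P̄_y = 47.90, Q̄_x = 938.5.
ε_xy = (ΔQ_x/ΔP_y)(P̄_y/Q̄_x) = (-79/18.4)(47.90/938.5).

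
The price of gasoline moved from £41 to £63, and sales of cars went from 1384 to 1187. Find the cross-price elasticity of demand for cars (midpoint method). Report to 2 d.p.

ΔQ_x = 1187 − 1384 = -197; ΔP_y = 63 − 41 = 22.
Midpoints: P̄_y = 52.00, Q̄_x = 1285.5.
ε_xy = (ΔQ_x/ΔP_y)(P̄_y/Q̄_x) = (-197/22)(52.00/1285.5).

-0.36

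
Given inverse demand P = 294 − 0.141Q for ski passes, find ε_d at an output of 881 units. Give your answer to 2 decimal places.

At Q = 881, P = 294 − 0.141(881) = 169.78.
dP/dQ = −0.141, so dQ/dP = 1/(−0.141) = -7.092.
ε = (dQ/dP)(P/Q) = (-7.092)(169.78/881).

-1.37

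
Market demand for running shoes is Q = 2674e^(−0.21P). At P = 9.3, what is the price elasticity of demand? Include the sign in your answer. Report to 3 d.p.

At P = 9.3, Q = 379.301.
dQ/dP = −0.21·2674e^(−0.21P) = −0.21Q = -79.653.
ε = (dQ/dP)(P/Q) = (-79.653)(9.3/379.301).

-1.953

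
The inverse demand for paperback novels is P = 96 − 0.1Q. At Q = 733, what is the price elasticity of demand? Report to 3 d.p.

-0.310

At Q = 733, P = 96 − 0.1(733) = 22.70.
dP/dQ = −0.1, so dQ/dP = 1/(−0.1) = -10.000.
ε = (dQ/dP)(P/Q) = (-10.000)(22.70/733).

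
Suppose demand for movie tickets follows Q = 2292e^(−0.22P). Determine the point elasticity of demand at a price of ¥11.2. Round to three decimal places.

At P = 11.2, Q = 195.035.
dQ/dP = −0.22·2292e^(−0.22P) = −0.22Q = -42.908.
ε = (dQ/dP)(P/Q) = (-42.908)(11.2/195.035).

-2.464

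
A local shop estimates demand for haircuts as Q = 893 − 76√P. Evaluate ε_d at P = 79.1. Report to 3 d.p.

-1.557

At P = 79.1, Q = 217.070.
dQ/dP = −76/(2√P) = -4.273.
ε = (dQ/dP)(P/Q) = (-4.273)(79.1/217.070).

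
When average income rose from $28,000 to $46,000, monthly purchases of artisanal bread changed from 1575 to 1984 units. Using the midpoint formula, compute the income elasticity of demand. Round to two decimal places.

ΔQ = 409, ΔI = 18000. Midpoints: Ī = 37,000, Q̄ = 1779.5.
ε_I = (ΔQ/ΔI)(Ī/Q̄) = (409/18000)(37000/1779.5).
ε_I > 0, so the good is normal.

0.47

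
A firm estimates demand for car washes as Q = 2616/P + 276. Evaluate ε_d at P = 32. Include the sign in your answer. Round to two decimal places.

-0.23

At P = 32, Q = 357.750.
dQ/dP = −2616/P² = -2.555.
ε = (dQ/dP)(P/Q) = (-2.555)(32/357.750).
|ε| < 1, so demand is inelastic at this price.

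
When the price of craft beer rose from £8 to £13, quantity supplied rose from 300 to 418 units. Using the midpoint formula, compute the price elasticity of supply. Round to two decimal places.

0.69

ΔQ = 418 − 300 = 118; ΔP = 13 − 8 = 5.
Midpoints: P̄ = 10.50, Q̄ = 359.0.
ε_s = (ΔQ/ΔP)(P̄/Q̄) = (118/5)(10.50/359.0).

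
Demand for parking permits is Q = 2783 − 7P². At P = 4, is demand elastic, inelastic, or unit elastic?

Q = 2671, dQ/dP = -56.
ε = (dQ/dP)(P/Q) ≈ -0.084.
|ε| = 0.08 < 1.

inelastic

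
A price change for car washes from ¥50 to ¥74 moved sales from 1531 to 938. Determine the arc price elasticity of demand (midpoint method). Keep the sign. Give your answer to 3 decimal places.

ΔQ = 938 − 1531 = -593; ΔP = 74 − 50 = 24.
Midpoints: P̄ = 62.00, Q̄ = 1234.5.
ε = (ΔQ/ΔP)(P̄/Q̄) = (-593/24)(62.00/1234.5).

-1.241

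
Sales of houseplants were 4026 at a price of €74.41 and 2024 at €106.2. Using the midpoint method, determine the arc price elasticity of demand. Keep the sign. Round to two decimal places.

-1.88

ΔQ = 2024 − 4026 = -2002; ΔP = 106.2 − 74.41 = 31.79.
Midpoints: P̄ = 90.31, Q̄ = 3025.0.
ε = (ΔQ/ΔP)(P̄/Q̄) = (-2002/31.79)(90.31/3025.0).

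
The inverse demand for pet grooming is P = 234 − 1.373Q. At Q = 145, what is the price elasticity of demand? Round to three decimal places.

At Q = 145, P = 234 − 1.373(145) = 34.91.
dP/dQ = −1.373, so dQ/dP = 1/(−1.373) = -0.728.
ε = (dQ/dP)(P/Q) = (-0.728)(34.91/145).

-0.175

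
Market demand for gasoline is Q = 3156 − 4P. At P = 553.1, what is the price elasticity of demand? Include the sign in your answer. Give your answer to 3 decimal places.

-2.345

At P = 553.1, Q = 943.600.
dQ/dP = −4.
ε = (dQ/dP)(P/Q) = (-4)(553.1/943.600).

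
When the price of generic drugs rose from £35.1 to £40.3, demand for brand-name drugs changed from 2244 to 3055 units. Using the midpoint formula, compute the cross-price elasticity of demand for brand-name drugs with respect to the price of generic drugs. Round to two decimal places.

2.22

ΔQ_x = 3055 − 2244 = 811; ΔP_y = 40.3 − 35.1 = 5.2.
Midpoints: P̄_y = 37.70, Q̄_x = 2649.5.
ε_xy = (ΔQ_x/ΔP_y)(P̄_y/Q̄_x) = (811/5.2)(37.70/2649.5).
ε_xy > 0, so the goods are substitutes.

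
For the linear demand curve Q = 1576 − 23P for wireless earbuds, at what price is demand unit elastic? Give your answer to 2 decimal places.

34.26

For linear demand Q = a − bP, ε = −bP/(a − bP). |ε| = 1 when bP = a − bP, i.e. P = a/(2b).
P = 1576/(2·23) = 1576/46 = 34.2609.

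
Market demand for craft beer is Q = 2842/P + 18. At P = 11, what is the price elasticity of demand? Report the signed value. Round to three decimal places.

At P = 11, Q = 276.364.
dQ/dP = −2842/P² = -23.488.
ε = (dQ/dP)(P/Q) = (-23.488)(11/276.364).

-0.935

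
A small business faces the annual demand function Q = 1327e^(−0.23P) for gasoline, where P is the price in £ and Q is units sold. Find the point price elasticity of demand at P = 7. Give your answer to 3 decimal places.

-1.610

At P = 7, Q = 265.251.
dQ/dP = −0.23·1327e^(−0.23P) = −0.23Q = -61.008.
ε = (dQ/dP)(P/Q) = (-61.008)(7/265.251).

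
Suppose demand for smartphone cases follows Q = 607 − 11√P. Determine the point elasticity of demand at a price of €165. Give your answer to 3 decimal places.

-0.152

At P = 165, Q = 465.702.
dQ/dP = −11/(2√P) = -0.428.
ε = (dQ/dP)(P/Q) = (-0.428)(165/465.702).
|ε| < 1, so demand is inelastic at this price.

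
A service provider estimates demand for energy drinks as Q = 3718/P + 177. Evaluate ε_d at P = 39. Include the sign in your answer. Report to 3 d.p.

At P = 39, Q = 272.333.
dQ/dP = −3718/P² = -2.444.
ε = (dQ/dP)(P/Q) = (-2.444)(39/272.333).

-0.350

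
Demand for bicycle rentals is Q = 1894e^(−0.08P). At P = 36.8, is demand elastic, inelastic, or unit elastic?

Q = 99.728, dQ/dP = -7.978.
ε = (dQ/dP)(P/Q) ≈ -2.944.
|ε| = 2.94 > 1.

elastic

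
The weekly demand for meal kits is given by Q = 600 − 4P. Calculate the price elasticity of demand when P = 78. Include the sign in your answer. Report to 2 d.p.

At P = 78, Q = 288.
dQ/dP = −4.
ε = (dQ/dP)(P/Q) = (-4)(78/288).

-1.08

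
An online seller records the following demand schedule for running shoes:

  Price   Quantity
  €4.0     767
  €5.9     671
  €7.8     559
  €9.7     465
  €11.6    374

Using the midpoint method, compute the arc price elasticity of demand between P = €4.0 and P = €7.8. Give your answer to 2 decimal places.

-0.49

At P = 4.0, Q = 767; at P = 7.8, Q = 559.
ΔQ = -208, ΔP = 3.8. Midpoints: P̄ = 5.90, Q̄ = 663.0.
ε = (ΔQ/ΔP)(P̄/Q̄) = (-208/3.8)(5.90/663.0).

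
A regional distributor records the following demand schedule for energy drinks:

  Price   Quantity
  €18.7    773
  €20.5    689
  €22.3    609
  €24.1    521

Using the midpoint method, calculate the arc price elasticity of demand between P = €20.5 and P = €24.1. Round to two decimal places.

-1.72

At P = 20.5, Q = 689; at P = 24.1, Q = 521.
ΔQ = -168, ΔP = 3.6. Midpoints: P̄ = 22.30, Q̄ = 605.0.
ε = (ΔQ/ΔP)(P̄/Q̄) = (-168/3.6)(22.30/605.0).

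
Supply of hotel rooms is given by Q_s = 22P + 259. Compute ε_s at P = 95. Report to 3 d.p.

0.890

At P = 95, Q_s = 2349.
dQ_s/dP = 22.
ε_s = (dQ_s/dP)(P/Q_s) = (22)(95/2349).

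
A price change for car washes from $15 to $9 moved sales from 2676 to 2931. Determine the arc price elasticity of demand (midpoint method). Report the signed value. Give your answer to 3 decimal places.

ΔQ = 2931 − 2676 = 255; ΔP = 9 − 15 = -6.
Midpoints: P̄ = 12.00, Q̄ = 2803.5.
ε = (ΔQ/ΔP)(P̄/Q̄) = (255/-6)(12.00/2803.5).

-0.182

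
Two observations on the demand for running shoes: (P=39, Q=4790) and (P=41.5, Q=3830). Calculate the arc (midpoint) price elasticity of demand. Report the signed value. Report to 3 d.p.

-3.586

ΔQ = 3830 − 4790 = -960; ΔP = 41.5 − 39 = 2.5.
Midpoints: P̄ = 40.25, Q̄ = 4310.0.
ε = (ΔQ/ΔP)(P̄/Q̄) = (-960/2.5)(40.25/4310.0).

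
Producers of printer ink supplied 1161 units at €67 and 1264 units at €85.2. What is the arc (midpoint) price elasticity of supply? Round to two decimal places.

ΔQ = 1264 − 1161 = 103; ΔP = 85.2 − 67 = 18.2.
Midpoints: P̄ = 76.10, Q̄ = 1212.5.
ε_s = (ΔQ/ΔP)(P̄/Q̄) = (103/18.2)(76.10/1212.5).

0.36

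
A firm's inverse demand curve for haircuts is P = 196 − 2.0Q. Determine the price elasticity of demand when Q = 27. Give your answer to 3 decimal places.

At Q = 27, P = 196 − 2.0(27) = 142.00.
dP/dQ = −2.0, so dQ/dP = 1/(−2.0) = -0.500.
ε = (dQ/dP)(P/Q) = (-0.500)(142.00/27).

-2.630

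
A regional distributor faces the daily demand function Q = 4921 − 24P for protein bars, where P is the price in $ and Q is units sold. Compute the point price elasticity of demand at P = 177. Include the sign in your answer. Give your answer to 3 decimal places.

At P = 177, Q = 673.
dQ/dP = −24.
ε = (dQ/dP)(P/Q) = (-24)(177/673).

-6.312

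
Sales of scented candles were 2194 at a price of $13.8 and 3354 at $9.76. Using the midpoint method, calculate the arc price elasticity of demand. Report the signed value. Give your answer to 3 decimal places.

-1.219

ΔQ = 3354 − 2194 = 1160; ΔP = 9.76 − 13.8 = -4.04.
Midpoints: P̄ = 11.78, Q̄ = 2774.0.
ε = (ΔQ/ΔP)(P̄/Q̄) = (1160/-4.04)(11.78/2774.0).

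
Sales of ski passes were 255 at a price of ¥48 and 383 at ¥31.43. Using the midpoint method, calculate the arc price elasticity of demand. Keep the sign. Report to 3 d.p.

ΔQ = 383 − 255 = 128; ΔP = 31.43 − 48 = -16.57.
Midpoints: P̄ = 39.72, Q̄ = 319.0.
ε = (ΔQ/ΔP)(P̄/Q̄) = (128/-16.57)(39.72/319.0).

-0.962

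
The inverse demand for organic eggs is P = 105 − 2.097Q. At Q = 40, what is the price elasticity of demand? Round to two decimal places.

-0.25

At Q = 40, P = 105 − 2.097(40) = 21.12.
dP/dQ = −2.097, so dQ/dP = 1/(−2.097) = -0.477.
ε = (dQ/dP)(P/Q) = (-0.477)(21.12/40).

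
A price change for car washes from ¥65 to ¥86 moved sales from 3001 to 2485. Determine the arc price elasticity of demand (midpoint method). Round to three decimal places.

ΔQ = 2485 − 3001 = -516; ΔP = 86 − 65 = 21.
Midpoints: P̄ = 75.50, Q̄ = 2743.0.
ε = (ΔQ/ΔP)(P̄/Q̄) = (-516/21)(75.50/2743.0).

-0.676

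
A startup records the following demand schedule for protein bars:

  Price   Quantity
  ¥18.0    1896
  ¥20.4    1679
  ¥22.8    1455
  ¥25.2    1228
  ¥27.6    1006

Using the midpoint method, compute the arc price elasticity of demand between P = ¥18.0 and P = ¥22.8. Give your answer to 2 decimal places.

At P = 18.0, Q = 1896; at P = 22.8, Q = 1455.
ΔQ = -441, ΔP = 4.8. Midpoints: P̄ = 20.40, Q̄ = 1675.5.
ε = (ΔQ/ΔP)(P̄/Q̄) = (-441/4.8)(20.40/1675.5).

-1.12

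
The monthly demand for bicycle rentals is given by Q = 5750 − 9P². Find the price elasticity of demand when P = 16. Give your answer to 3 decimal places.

-1.337

At P = 16, Q = 3446.
dQ/dP = −18P = -288.
ε = (dQ/dP)(P/Q) = (-288)(16/3446).
|ε| > 1, so demand is elastic at this price.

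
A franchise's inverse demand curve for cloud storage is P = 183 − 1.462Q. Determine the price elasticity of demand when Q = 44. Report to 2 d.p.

At Q = 44, P = 183 − 1.462(44) = 118.67.
dP/dQ = −1.462, so dQ/dP = 1/(−1.462) = -0.684.
ε = (dQ/dP)(P/Q) = (-0.684)(118.67/44).

-1.84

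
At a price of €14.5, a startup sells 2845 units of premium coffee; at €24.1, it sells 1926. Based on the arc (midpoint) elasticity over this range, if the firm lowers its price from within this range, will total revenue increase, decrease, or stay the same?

Arc ε = (-919/9.6)(19.30/2385.5) ≈ -0.775.
|ε| = 0.77 < 1, so demand is inelastic. A price cut therefore reduces total revenue.

decrease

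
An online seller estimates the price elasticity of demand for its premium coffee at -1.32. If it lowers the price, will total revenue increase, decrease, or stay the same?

increase

|ε| = 1.32 > 1, so demand is elastic. A price cut therefore raises total revenue.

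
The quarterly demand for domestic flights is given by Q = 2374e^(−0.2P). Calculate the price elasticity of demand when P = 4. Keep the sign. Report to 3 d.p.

At P = 4, Q = 1066.707.
dQ/dP = −0.2·2374e^(−0.2P) = −0.2Q = -213.341.
ε = (dQ/dP)(P/Q) = (-213.341)(4/1066.707).
|ε| < 1, so demand is inelastic at this price.

-0.800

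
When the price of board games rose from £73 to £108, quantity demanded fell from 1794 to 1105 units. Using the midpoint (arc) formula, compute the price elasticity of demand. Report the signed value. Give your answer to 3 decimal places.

-1.229

ΔQ = 1105 − 1794 = -689; ΔP = 108 − 73 = 35.
Midpoints: P̄ = 90.50, Q̄ = 1449.5.
ε = (ΔQ/ΔP)(P̄/Q̄) = (-689/35)(90.50/1449.5).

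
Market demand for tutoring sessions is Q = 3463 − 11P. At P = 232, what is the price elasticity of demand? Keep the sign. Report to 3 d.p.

-2.801

At P = 232, Q = 911.
dQ/dP = −11.
ε = (dQ/dP)(P/Q) = (-11)(232/911).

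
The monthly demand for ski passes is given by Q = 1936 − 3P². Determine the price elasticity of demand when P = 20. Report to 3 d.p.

At P = 20, Q = 736.
dQ/dP = −6P = -120.
ε = (dQ/dP)(P/Q) = (-120)(20/736).
|ε| > 1, so demand is elastic at this price.

-3.261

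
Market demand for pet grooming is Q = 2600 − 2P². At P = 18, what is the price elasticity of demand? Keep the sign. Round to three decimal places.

-0.664

At P = 18, Q = 1952.
dQ/dP = −4P = -72.
ε = (dQ/dP)(P/Q) = (-72)(18/1952).
|ε| < 1, so demand is inelastic at this price.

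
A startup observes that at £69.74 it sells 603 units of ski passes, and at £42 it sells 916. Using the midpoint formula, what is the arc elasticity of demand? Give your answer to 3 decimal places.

-0.830

ΔQ = 916 − 603 = 313; ΔP = 42 − 69.74 = -27.74.
Midpoints: P̄ = 55.87, Q̄ = 759.5.
ε = (ΔQ/ΔP)(P̄/Q̄) = (313/-27.74)(55.87/759.5).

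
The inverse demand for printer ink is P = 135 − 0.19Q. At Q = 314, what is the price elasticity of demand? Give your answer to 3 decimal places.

-1.263

At Q = 314, P = 135 − 0.19(314) = 75.34.
dP/dQ = −0.19, so dQ/dP = 1/(−0.19) = -5.263.
ε = (dQ/dP)(P/Q) = (-5.263)(75.34/314).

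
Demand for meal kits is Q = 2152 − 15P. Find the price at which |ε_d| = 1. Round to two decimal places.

71.73

For linear demand Q = a − bP, ε = −bP/(a − bP). |ε| = 1 when bP = a − bP, i.e. P = a/(2b).
P = 2152/(2·15) = 2152/30 = 71.7333.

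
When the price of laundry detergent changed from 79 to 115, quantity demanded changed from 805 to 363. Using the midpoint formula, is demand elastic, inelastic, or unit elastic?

Arc ε ≈ -2.039.
|ε| = 2.04 > 1.

elastic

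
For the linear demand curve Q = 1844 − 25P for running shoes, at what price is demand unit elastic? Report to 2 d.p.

36.88

For linear demand Q = a − bP, ε = −bP/(a − bP). |ε| = 1 when bP = a − bP, i.e. P = a/(2b).
P = 1844/(2·25) = 1844/50 = 36.8800.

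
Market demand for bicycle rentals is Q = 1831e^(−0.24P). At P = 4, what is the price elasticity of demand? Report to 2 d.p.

At P = 4, Q = 701.077.
dQ/dP = −0.24·1831e^(−0.24P) = −0.24Q = -168.258.
ε = (dQ/dP)(P/Q) = (-168.258)(4/701.077).

-0.96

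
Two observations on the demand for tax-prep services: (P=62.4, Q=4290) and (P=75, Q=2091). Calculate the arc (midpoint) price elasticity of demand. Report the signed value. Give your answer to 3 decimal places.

-3.758

ΔQ = 2091 − 4290 = -2199; ΔP = 75 − 62.4 = 12.6.
Midpoints: P̄ = 68.70, Q̄ = 3190.5.
ε = (ΔQ/ΔP)(P̄/Q̄) = (-2199/12.6)(68.70/3190.5).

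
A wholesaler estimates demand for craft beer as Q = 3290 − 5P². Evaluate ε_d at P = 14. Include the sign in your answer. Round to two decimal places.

-0.85

At P = 14, Q = 2310.
dQ/dP = −10P = -140.
ε = (dQ/dP)(P/Q) = (-140)(14/2310).
|ε| < 1, so demand is inelastic at this price.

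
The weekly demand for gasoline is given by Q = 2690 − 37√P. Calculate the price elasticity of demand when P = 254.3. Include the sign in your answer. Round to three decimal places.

-0.140

At P = 254.3, Q = 2099.969.
dQ/dP = −37/(2√P) = -1.160.
ε = (dQ/dP)(P/Q) = (-1.160)(254.3/2099.969).
|ε| < 1, so demand is inelastic at this price.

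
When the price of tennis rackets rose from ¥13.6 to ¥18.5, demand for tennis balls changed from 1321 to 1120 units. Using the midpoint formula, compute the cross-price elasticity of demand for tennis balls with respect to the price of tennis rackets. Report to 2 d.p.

ΔQ_x = 1120 − 1321 = -201; ΔP_y = 18.5 − 13.6 = 4.9.
Midpoints: P̄_y = 16.05, Q̄_x = 1220.5.
ε_xy = (ΔQ_x/ΔP_y)(P̄_y/Q̄_x) = (-201/4.9)(16.05/1220.5).

-0.54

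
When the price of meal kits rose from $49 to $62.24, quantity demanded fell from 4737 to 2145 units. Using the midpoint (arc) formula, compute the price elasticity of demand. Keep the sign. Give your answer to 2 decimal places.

-3.16

ΔQ = 2145 − 4737 = -2592; ΔP = 62.24 − 49 = 13.24.
Midpoints: P̄ = 55.62, Q̄ = 3441.0.
ε = (ΔQ/ΔP)(P̄/Q̄) = (-2592/13.24)(55.62/3441.0).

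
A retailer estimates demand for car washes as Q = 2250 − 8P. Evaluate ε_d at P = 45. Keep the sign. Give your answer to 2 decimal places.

At P = 45, Q = 1890.
dQ/dP = −8.
ε = (dQ/dP)(P/Q) = (-8)(45/1890).

-0.19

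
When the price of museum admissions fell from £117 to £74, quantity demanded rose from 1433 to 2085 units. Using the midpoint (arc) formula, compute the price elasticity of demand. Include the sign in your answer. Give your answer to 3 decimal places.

ΔQ = 2085 − 1433 = 652; ΔP = 74 − 117 = -43.
Midpoints: P̄ = 95.50, Q̄ = 1759.0.
ε = (ΔQ/ΔP)(P̄/Q̄) = (652/-43)(95.50/1759.0).

-0.823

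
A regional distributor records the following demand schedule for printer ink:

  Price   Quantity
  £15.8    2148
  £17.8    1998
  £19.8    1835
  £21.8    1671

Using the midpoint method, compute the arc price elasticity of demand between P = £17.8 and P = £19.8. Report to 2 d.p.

-0.80

At P = 17.8, Q = 1998; at P = 19.8, Q = 1835.
ΔQ = -163, ΔP = 2.0. Midpoints: P̄ = 18.80, Q̄ = 1916.5.
ε = (ΔQ/ΔP)(P̄/Q̄) = (-163/2.0)(18.80/1916.5).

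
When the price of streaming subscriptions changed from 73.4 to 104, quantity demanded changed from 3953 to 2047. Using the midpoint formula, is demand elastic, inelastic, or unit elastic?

Arc ε ≈ -1.842.
|ε| = 1.84 > 1.

elastic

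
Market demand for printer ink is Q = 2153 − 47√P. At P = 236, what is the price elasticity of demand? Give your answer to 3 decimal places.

At P = 236, Q = 1430.972.
dQ/dP = −47/(2√P) = -1.530.
ε = (dQ/dP)(P/Q) = (-1.530)(236/1430.972).
|ε| < 1, so demand is inelastic at this price.

-0.252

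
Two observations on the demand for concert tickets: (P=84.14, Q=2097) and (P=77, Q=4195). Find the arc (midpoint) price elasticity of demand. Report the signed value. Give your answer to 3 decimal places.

-7.525

ΔQ = 4195 − 2097 = 2098; ΔP = 77 − 84.14 = -7.14.
Midpoints: P̄ = 80.57, Q̄ = 3146.0.
ε = (ΔQ/ΔP)(P̄/Q̄) = (2098/-7.14)(80.57/3146.0).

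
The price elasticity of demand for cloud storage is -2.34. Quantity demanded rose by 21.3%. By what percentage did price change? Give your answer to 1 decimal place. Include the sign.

-9.1%

%ΔP ≈ %ΔQ / ε = (21.3%)/(-2.34) = -9.10%.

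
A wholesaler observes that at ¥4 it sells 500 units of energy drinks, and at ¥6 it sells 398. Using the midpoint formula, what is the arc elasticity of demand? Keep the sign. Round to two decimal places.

-0.57

ΔQ = 398 − 500 = -102; ΔP = 6 − 4 = 2.
Midpoints: P̄ = 5.00, Q̄ = 449.0.
ε = (ΔQ/ΔP)(P̄/Q̄) = (-102/2)(5.00/449.0).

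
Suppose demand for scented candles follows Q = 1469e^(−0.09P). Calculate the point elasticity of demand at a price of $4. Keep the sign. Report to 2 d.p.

At P = 4, Q = 1024.887.
dQ/dP = −0.09·1469e^(−0.09P) = −0.09Q = -92.240.
ε = (dQ/dP)(P/Q) = (-92.240)(4/1024.887).

-0.36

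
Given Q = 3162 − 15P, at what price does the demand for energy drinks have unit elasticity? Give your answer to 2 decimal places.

For linear demand Q = a − bP, ε = −bP/(a − bP). |ε| = 1 when bP = a − bP, i.e. P = a/(2b).
P = 3162/(2·15) = 3162/30 = 105.4000.

105.40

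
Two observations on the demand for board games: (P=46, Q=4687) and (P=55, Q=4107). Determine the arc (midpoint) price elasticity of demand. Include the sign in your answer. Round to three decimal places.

ΔQ = 4107 − 4687 = -580; ΔP = 55 − 46 = 9.
Midpoints: P̄ = 50.50, Q̄ = 4397.0.
ε = (ΔQ/ΔP)(P̄/Q̄) = (-580/9)(50.50/4397.0).

-0.740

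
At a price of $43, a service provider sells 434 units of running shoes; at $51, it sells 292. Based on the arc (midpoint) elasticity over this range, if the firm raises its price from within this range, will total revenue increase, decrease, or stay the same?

decrease

Arc ε = (-142/8)(47.00/363.0) ≈ -2.298.
|ε| = 2.30 > 1, so demand is elastic. A price rise therefore reduces total revenue.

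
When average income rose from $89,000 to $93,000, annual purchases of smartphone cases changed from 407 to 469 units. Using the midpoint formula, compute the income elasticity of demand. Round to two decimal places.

3.22

ΔQ = 62, ΔI = 4000. Midpoints: Ī = 91,000, Q̄ = 438.0.
ε_I = (ΔQ/ΔI)(Ī/Q̄) = (62/4000)(91000/438.0).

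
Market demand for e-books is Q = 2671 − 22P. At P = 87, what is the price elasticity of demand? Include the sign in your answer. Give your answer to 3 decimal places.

-2.528

At P = 87, Q = 757.
dQ/dP = −22.
ε = (dQ/dP)(P/Q) = (-22)(87/757).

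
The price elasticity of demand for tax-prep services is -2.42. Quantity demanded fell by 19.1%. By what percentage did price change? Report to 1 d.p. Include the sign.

%ΔP ≈ %ΔQ / ε = (-19.1%)/(-2.42) = 7.89%.

7.9%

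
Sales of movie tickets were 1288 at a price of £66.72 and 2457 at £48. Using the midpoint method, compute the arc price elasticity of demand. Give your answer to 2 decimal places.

-1.91

ΔQ = 2457 − 1288 = 1169; ΔP = 48 − 66.72 = -18.72.
Midpoints: P̄ = 57.36, Q̄ = 1872.5.
ε = (ΔQ/ΔP)(P̄/Q̄) = (1169/-18.72)(57.36/1872.5).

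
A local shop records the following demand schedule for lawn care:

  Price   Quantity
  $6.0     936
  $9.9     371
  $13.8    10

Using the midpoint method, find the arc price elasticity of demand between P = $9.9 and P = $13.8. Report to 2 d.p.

-5.76

At P = 9.9, Q = 371; at P = 13.8, Q = 10.
ΔQ = -361, ΔP = 3.9. Midpoints: P̄ = 11.85, Q̄ = 190.5.
ε = (ΔQ/ΔP)(P̄/Q̄) = (-361/3.9)(11.85/190.5).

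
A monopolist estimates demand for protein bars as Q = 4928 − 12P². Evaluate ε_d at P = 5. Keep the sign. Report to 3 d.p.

At P = 5, Q = 4628.
dQ/dP = −24P = -120.
ε = (dQ/dP)(P/Q) = (-120)(5/4628).

-0.130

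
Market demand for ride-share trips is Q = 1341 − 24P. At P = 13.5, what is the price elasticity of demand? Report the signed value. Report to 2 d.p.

At P = 13.5, Q = 1017.
dQ/dP = −24.
ε = (dQ/dP)(P/Q) = (-24)(13.5/1017).

-0.32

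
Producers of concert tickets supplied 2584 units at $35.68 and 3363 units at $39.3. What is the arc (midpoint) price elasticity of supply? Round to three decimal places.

2.713

ΔQ = 3363 − 2584 = 779; ΔP = 39.3 − 35.68 = 3.62.
Midpoints: P̄ = 37.49, Q̄ = 2973.5.
ε_s = (ΔQ/ΔP)(P̄/Q̄) = (779/3.62)(37.49/2973.5).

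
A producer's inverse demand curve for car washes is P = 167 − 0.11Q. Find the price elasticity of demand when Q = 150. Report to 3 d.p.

-9.121

At Q = 150, P = 167 − 0.11(150) = 150.50.
dP/dQ = −0.11, so dQ/dP = 1/(−0.11) = -9.091.
ε = (dQ/dP)(P/Q) = (-9.091)(150.50/150).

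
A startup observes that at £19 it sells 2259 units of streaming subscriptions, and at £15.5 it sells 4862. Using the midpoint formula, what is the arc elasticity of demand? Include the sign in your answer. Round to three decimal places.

ΔQ = 4862 − 2259 = 2603; ΔP = 15.5 − 19 = -3.5.
Midpoints: P̄ = 17.25, Q̄ = 3560.5.
ε = (ΔQ/ΔP)(P̄/Q̄) = (2603/-3.5)(17.25/3560.5).

-3.603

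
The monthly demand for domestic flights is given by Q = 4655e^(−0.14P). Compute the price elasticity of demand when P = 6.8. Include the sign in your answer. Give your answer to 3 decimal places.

At P = 6.8, Q = 1796.683.
dQ/dP = −0.14·4655e^(−0.14P) = −0.14Q = -251.536.
ε = (dQ/dP)(P/Q) = (-251.536)(6.8/1796.683).

-0.952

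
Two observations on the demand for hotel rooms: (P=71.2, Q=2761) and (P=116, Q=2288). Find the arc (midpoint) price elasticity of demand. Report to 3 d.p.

ΔQ = 2288 − 2761 = -473; ΔP = 116 − 71.2 = 44.8.
Midpoints: P̄ = 93.60, Q̄ = 2524.5.
ε = (ΔQ/ΔP)(P̄/Q̄) = (-473/44.8)(93.60/2524.5).

-0.391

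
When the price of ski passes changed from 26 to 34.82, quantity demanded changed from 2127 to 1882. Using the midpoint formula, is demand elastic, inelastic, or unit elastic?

inelastic

Arc ε ≈ -0.421.
|ε| = 0.42 < 1.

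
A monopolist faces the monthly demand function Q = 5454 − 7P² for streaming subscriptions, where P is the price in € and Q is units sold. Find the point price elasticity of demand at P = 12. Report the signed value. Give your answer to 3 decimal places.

-0.453

At P = 12, Q = 4446.
dQ/dP = −14P = -168.
ε = (dQ/dP)(P/Q) = (-168)(12/4446).
|ε| < 1, so demand is inelastic at this price.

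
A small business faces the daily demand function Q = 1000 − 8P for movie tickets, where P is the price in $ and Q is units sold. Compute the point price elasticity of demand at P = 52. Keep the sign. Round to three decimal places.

-0.712

At P = 52, Q = 584.
dQ/dP = −8.
ε = (dQ/dP)(P/Q) = (-8)(52/584).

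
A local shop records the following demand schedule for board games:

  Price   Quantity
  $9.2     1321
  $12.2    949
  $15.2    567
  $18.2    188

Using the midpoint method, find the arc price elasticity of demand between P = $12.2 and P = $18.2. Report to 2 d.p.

-3.39

At P = 12.2, Q = 949; at P = 18.2, Q = 188.
ΔQ = -761, ΔP = 6.0. Midpoints: P̄ = 15.20, Q̄ = 568.5.
ε = (ΔQ/ΔP)(P̄/Q̄) = (-761/6.0)(15.20/568.5).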